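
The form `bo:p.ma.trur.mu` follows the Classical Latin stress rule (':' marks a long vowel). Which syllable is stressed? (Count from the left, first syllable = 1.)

Classical Latin: stress the penult if heavy (long vowel or closed), else the antepenult.
Weights: 2 ma L, 3 trur H, 4 mu L.
The penult (syllable 3, trur) is heavy, so it takes stress.
Stress on syllable 3: bo:p.ma.ˈtrur.mu.

3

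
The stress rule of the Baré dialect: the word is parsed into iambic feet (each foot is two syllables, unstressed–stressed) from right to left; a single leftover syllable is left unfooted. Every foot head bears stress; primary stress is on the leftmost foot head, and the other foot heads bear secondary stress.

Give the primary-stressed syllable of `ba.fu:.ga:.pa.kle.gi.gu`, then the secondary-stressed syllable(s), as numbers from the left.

primary 3, secondary 5, 7

Parse right to left into iambic (σˈσ) feet: ba (fu:.ˈga:) (pa.ˈkle) (gi.ˈgu). Syllable 1 is left unfooted.
Foot heads (stressed positions): 3, 5, 7.
End Rule Leftmost: primary stress on the leftmost head = syllable 3.
Secondary stress on 5, 7: ba.fu:.ˈga:.pa.ˌkle.gi.ˌgu.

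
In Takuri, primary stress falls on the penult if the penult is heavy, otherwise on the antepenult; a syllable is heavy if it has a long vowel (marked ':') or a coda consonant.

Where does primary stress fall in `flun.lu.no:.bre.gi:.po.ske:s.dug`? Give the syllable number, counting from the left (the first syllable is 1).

Weights: 6 po L, 7 ske:s H, 8 dug H.
The penult (syllable 7, ske:s) is heavy, so it takes stress.
Primary stress: syllable 7 → flun.lu.no:.bre.gi:.po.ˈske:s.dug.

7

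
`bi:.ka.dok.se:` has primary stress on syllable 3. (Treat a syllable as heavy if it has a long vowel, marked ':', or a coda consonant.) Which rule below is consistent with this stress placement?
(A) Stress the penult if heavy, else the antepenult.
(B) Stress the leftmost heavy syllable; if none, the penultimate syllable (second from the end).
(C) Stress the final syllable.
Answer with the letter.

Rule A → syllable 3 ✓.
Rule B → syllable 1 (observed: 3).
Rule C → syllable 4 (observed: 3).

A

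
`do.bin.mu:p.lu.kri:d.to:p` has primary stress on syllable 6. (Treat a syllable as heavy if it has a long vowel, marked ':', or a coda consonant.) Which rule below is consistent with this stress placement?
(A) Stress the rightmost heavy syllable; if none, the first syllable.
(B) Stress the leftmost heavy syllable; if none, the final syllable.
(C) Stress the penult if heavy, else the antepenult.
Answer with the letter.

Rule A → syllable 6 ✓.
Rule B → syllable 2 (observed: 6).
Rule C → syllable 5 (observed: 6).

A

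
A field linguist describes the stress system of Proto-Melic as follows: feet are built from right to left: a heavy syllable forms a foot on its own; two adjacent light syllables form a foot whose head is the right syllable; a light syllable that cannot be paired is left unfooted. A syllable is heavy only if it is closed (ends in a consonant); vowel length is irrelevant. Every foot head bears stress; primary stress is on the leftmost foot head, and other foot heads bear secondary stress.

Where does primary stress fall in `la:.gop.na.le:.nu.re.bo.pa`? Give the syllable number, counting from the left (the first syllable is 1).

2

Weights: 1 la: L, 2 gop H, 3 na L, 4 le: L, 5 nu L, 6 re L, 7 bo L, 8 pa L.
Parse right to left (heavy = foot alone; LL = one foot; stranded L unfooted): la: (ˈgop) (na.ˈle:) (nu.ˈre) (bo.ˈpa).
Foot heads: 2, 4, 6, 8.
Primary stress on the leftmost head = syllable 2.
Primary stress: syllable 2 → la:.ˈgop.na.le:.nu.re.bo.pa.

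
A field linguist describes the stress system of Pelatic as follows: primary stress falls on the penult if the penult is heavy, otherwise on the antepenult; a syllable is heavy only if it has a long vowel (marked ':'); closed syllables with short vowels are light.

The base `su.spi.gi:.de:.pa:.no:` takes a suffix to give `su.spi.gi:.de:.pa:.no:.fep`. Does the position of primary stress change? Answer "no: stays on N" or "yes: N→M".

Base `su.spi.gi:.de:.pa:.no:` (6 syllables):
  Weights: 4 de: H, 5 pa: H, 6 no: H.
  The penult (syllable 5, pa:) is heavy, so it takes stress.
  → primary stress on syllable 5.
Suffixed `su.spi.gi:.de:.pa:.no:.fep` (7 syllables):
  Weights: 5 pa: H, 6 no: H, 7 fep L.
  The penult (syllable 6, no:) is heavy, so it takes stress.
  → primary stress on syllable 6.

yes: 5→6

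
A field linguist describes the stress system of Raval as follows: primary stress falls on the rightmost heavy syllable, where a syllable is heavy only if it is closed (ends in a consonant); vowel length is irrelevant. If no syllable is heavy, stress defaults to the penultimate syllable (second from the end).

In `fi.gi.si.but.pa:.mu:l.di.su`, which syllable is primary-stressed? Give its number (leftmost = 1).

Weights: 1 fi L, 2 gi L, 3 si L, 4 but H, 5 pa: L, 6 mu:l H, 7 di L, 8 su L.
Heavy syllables in the domain: 4, 6. The rightmost is syllable 6 (mu:l).
Primary stress: syllable 6 → fi.gi.si.but.pa:.ˈmu:l.di.su.

6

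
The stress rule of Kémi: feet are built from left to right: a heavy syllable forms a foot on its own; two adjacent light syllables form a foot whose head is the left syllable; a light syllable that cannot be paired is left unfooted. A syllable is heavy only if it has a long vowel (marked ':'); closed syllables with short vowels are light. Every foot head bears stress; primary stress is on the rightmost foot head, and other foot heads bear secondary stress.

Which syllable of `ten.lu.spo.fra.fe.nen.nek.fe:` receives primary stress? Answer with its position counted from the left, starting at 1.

8

Weights: 1 ten L, 2 lu L, 3 spo L, 4 fra L, 5 fe L, 6 nen L, 7 nek L, 8 fe: H.
Parse left to right (heavy = foot alone; LL = one foot; stranded L unfooted): (ˈten.lu) (ˈspo.fra) (ˈfe.nen) nek (ˈfe:).
Foot heads: 1, 3, 5, 8.
Primary stress on the rightmost head = syllable 8.
Primary stress: syllable 8 → ten.lu.spo.fra.fe.nen.nek.ˈfe:.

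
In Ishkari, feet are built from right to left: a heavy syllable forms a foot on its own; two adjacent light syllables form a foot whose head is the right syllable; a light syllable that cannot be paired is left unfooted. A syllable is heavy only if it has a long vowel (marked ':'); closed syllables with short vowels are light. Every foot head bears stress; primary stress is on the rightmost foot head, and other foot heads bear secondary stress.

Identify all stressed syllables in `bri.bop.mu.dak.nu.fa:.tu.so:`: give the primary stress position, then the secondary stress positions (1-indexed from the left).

Weights: 1 bri L, 2 bop L, 3 mu L, 4 dak L, 5 nu L, 6 fa: H, 7 tu L, 8 so: H.
Parse right to left (heavy = foot alone; LL = one foot; stranded L unfooted): bri (bop.ˈmu) (dak.ˈnu) (ˈfa:) tu (ˈso:).
Foot heads: 3, 5, 6, 8.
Primary stress on the rightmost head = syllable 8.
Secondary stress on 3, 5, 6: bri.bop.ˌmu.dak.ˌnu.ˌfa:.tu.ˈso:.

primary 8, secondary 3, 5, 6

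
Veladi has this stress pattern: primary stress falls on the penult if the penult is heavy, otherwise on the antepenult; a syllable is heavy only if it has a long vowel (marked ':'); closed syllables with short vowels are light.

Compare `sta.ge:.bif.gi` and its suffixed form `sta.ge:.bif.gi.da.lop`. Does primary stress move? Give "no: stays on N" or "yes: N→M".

yes: 2→4

Base `sta.ge:.bif.gi` (4 syllables):
  Weights: 2 ge: H, 3 bif L, 4 gi L.
  The penult (syllable 3, bif) is light, so stress falls on the antepenult (syllable 2, ge:).
  → primary stress on syllable 2.
Suffixed `sta.ge:.bif.gi.da.lop` (6 syllables):
  Weights: 4 gi L, 5 da L, 6 lop L.
  The penult (syllable 5, da) is light, so stress falls on the antepenult (syllable 4, gi).
  → primary stress on syllable 4.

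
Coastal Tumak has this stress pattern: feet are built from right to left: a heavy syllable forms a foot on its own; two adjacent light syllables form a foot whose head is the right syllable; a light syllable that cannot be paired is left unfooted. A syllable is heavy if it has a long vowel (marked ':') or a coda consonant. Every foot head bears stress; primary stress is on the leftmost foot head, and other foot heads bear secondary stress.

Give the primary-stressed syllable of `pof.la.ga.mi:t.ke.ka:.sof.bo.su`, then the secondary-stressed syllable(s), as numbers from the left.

Weights: 1 pof H, 2 la L, 3 ga L, 4 mi:t H, 5 ke L, 6 ka: H, 7 sof H, 8 bo L, 9 su L.
Parse right to left (heavy = foot alone; LL = one foot; stranded L unfooted): (ˈpof) (la.ˈga) (ˈmi:t) ke (ˈka:) (ˈsof) (bo.ˈsu).
Foot heads: 1, 3, 4, 6, 7, 9.
Primary stress on the leftmost head = syllable 1.
Secondary stress on 3, 4, 6, 7, 9: ˈpof.la.ˌga.ˌmi:t.ke.ˌka:.ˌsof.bo.ˌsu.

primary 1, secondary 3, 4, 6, 7, 9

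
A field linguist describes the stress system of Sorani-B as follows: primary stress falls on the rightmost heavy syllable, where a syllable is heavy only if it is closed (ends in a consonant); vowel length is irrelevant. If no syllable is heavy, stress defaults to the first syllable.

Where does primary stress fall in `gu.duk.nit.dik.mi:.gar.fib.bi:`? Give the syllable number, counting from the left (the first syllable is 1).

7

Weights: 1 gu L, 2 duk H, 3 nit H, 4 dik H, 5 mi: L, 6 gar H, 7 fib H, 8 bi: L.
Heavy syllables in the domain: 2, 3, 4, 6, 7. The rightmost is syllable 7 (fib).
Primary stress: syllable 7 → gu.duk.nit.dik.mi:.gar.ˈfib.bi:.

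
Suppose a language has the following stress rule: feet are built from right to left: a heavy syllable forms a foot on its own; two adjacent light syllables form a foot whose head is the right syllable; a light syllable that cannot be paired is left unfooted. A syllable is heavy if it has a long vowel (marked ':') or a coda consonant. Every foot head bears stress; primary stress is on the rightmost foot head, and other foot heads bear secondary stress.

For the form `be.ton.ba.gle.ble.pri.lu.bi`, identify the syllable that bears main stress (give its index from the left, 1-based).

8

Weights: 1 be L, 2 ton H, 3 ba L, 4 gle L, 5 ble L, 6 pri L, 7 lu L, 8 bi L.
Parse right to left (heavy = foot alone; LL = one foot; stranded L unfooted): be (ˈton) (ba.ˈgle) (ble.ˈpri) (lu.ˈbi).
Foot heads: 2, 4, 6, 8.
Primary stress on the rightmost head = syllable 8.
Primary stress: syllable 8 → be.ton.ba.gle.ble.pri.lu.ˈbi.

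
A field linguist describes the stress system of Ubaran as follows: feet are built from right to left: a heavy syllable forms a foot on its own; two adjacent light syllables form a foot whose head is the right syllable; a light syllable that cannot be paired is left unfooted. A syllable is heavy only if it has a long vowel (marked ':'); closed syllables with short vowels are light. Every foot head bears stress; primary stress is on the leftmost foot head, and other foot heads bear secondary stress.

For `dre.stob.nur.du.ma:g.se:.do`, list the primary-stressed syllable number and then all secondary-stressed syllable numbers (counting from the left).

primary 2, secondary 4, 5, 6

Weights: 1 dre L, 2 stob L, 3 nur L, 4 du L, 5 ma:g H, 6 se: H, 7 do L.
Parse right to left (heavy = foot alone; LL = one foot; stranded L unfooted): (dre.ˈstob) (nur.ˈdu) (ˈma:g) (ˈse:) do.
Foot heads: 2, 4, 5, 6.
Primary stress on the leftmost head = syllable 2.
Secondary stress on 4, 5, 6: dre.ˈstob.nur.ˌdu.ˌma:g.ˌse:.do.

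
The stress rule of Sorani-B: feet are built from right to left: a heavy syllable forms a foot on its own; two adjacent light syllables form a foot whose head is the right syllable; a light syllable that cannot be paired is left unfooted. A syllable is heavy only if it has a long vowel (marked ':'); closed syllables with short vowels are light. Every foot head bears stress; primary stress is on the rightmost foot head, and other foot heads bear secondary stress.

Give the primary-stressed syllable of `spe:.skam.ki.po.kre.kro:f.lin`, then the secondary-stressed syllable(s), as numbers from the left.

Weights: 1 spe: H, 2 skam L, 3 ki L, 4 po L, 5 kre L, 6 kro:f H, 7 lin L.
Parse right to left (heavy = foot alone; LL = one foot; stranded L unfooted): (ˈspe:) (skam.ˈki) (po.ˈkre) (ˈkro:f) lin.
Foot heads: 1, 3, 5, 6.
Primary stress on the rightmost head = syllable 6.
Secondary stress on 1, 3, 5: ˌspe:.skam.ˌki.po.ˌkre.ˈkro:f.lin.

primary 6, secondary 1, 3, 5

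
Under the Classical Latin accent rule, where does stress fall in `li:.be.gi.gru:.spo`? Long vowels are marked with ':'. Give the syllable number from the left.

4

Classical Latin: stress the penult if heavy (long vowel or closed), else the antepenult.
Weights: 3 gi L, 4 gru: H, 5 spo L.
The penult (syllable 4, gru:) is heavy, so it takes stress.
Stress on syllable 4: li:.be.gi.ˈgru:.spo.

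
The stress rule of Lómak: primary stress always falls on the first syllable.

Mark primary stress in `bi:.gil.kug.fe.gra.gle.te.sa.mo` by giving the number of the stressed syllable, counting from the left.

The word has 9 syllables; the first syllable is syllable 1 (bi:).
Primary stress: syllable 1 → ˈbi:.gil.kug.fe.gra.gle.te.sa.mo.

1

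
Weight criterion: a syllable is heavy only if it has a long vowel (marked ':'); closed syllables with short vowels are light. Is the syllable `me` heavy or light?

`me`: short vowel, open (no coda). Short vowel → light.

light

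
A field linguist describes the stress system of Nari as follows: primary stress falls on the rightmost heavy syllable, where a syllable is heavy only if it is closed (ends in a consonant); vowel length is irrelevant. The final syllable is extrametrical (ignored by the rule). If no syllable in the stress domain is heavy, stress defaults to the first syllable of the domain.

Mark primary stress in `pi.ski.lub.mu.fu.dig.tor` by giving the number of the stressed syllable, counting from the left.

The final syllable (7, tor) is extrametrical; the stress domain is syllables 1–6.
Weights: 1 pi L, 2 ski L, 3 lub H, 4 mu L, 5 fu L, 6 dig H.
Heavy syllables in the domain: 3, 6. The rightmost is syllable 6 (dig).
Primary stress: syllable 6 → pi.ski.lub.mu.fu.ˈdig.tor.

6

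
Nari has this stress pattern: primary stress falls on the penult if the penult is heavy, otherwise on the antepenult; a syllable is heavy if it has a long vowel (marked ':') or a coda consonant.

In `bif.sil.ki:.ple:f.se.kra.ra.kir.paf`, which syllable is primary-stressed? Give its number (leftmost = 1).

Weights: 7 ra L, 8 kir H, 9 paf H.
The penult (syllable 8, kir) is heavy, so it takes stress.
Primary stress: syllable 8 → bif.sil.ki:.ple:f.se.kra.ra.ˈkir.paf.

8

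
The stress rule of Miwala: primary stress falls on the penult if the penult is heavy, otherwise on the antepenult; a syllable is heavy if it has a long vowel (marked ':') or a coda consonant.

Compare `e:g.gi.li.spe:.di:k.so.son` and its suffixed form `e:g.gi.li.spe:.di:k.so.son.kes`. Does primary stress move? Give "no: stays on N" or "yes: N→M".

yes: 5→7

Base `e:g.gi.li.spe:.di:k.so.son` (7 syllables):
  Weights: 5 di:k H, 6 so L, 7 son H.
  The penult (syllable 6, so) is light, so stress falls on the antepenult (syllable 5, di:k).
  → primary stress on syllable 5.
Suffixed `e:g.gi.li.spe:.di:k.so.son.kes` (8 syllables):
  Weights: 6 so L, 7 son H, 8 kes H.
  The penult (syllable 7, son) is heavy, so it takes stress.
  → primary stress on syllable 7.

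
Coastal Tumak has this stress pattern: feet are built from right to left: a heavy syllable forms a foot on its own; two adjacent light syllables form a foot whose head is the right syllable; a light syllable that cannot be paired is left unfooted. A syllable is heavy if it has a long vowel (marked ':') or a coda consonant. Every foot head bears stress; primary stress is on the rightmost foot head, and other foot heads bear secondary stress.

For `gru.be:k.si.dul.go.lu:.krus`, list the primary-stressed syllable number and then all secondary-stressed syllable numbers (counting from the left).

primary 7, secondary 2, 4, 6

Weights: 1 gru L, 2 be:k H, 3 si L, 4 dul H, 5 go L, 6 lu: H, 7 krus H.
Parse right to left (heavy = foot alone; LL = one foot; stranded L unfooted): gru (ˈbe:k) si (ˈdul) go (ˈlu:) (ˈkrus).
Foot heads: 2, 4, 6, 7.
Primary stress on the rightmost head = syllable 7.
Secondary stress on 2, 4, 6: gru.ˌbe:k.si.ˌdul.go.ˌlu:.ˈkrus.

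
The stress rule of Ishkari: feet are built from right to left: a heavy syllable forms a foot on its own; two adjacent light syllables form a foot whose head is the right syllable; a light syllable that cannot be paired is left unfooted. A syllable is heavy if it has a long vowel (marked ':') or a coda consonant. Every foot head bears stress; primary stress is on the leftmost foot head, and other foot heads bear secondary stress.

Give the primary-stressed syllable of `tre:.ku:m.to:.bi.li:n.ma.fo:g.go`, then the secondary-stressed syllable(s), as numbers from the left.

primary 1, secondary 2, 3, 5, 7

Weights: 1 tre: H, 2 ku:m H, 3 to: H, 4 bi L, 5 li:n H, 6 ma L, 7 fo:g H, 8 go L.
Parse right to left (heavy = foot alone; LL = one foot; stranded L unfooted): (ˈtre:) (ˈku:m) (ˈto:) bi (ˈli:n) ma (ˈfo:g) go.
Foot heads: 1, 2, 3, 5, 7.
Primary stress on the leftmost head = syllable 1.
Secondary stress on 2, 3, 5, 7: ˈtre:.ˌku:m.ˌto:.bi.ˌli:n.ma.ˌfo:g.go.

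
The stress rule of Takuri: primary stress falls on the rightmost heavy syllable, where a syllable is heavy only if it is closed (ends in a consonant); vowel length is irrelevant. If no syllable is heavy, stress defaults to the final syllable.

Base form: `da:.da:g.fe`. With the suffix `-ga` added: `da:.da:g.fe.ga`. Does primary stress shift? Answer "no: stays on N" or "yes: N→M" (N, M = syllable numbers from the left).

no: stays on 2

Base `da:.da:g.fe` (3 syllables):
  Weights: 1 da: L, 2 da:g H, 3 fe L.
  Heavy syllables in the domain: 2. The rightmost is syllable 2 (da:g).
  → primary stress on syllable 2.
Suffixed `da:.da:g.fe.ga` (4 syllables):
  Weights: 1 da: L, 2 da:g H, 3 fe L, 4 ga L.
  Heavy syllables in the domain: 2. The rightmost is syllable 2 (da:g).
  → primary stress on syllable 2.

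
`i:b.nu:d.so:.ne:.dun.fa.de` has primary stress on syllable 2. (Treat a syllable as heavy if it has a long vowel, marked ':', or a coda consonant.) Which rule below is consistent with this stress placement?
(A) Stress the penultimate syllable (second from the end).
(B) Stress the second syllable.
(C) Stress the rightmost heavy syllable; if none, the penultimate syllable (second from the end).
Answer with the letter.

B

Rule A → syllable 6 (observed: 2).
Rule B → syllable 2 ✓.
Rule C → syllable 5 (observed: 2).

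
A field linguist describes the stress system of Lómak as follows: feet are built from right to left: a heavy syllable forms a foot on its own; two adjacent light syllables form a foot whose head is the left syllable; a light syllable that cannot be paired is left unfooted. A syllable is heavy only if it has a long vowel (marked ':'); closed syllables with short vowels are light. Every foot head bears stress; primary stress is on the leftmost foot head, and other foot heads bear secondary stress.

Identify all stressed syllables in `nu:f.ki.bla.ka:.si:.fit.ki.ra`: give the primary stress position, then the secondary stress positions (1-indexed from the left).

primary 1, secondary 2, 4, 5, 7

Weights: 1 nu:f H, 2 ki L, 3 bla L, 4 ka: H, 5 si: H, 6 fit L, 7 ki L, 8 ra L.
Parse right to left (heavy = foot alone; LL = one foot; stranded L unfooted): (ˈnu:f) (ˈki.bla) (ˈka:) (ˈsi:) fit (ˈki.ra).
Foot heads: 1, 2, 4, 5, 7.
Primary stress on the leftmost head = syllable 1.
Secondary stress on 2, 4, 5, 7: ˈnu:f.ˌki.bla.ˌka:.ˌsi:.fit.ˌki.ra.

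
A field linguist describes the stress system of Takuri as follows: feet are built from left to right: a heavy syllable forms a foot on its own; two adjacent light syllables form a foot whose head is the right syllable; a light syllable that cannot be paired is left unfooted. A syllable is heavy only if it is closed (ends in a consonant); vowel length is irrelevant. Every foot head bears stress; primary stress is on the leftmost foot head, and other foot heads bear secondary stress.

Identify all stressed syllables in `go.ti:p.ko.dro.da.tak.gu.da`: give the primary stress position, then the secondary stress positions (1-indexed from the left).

Weights: 1 go L, 2 ti:p H, 3 ko L, 4 dro L, 5 da L, 6 tak H, 7 gu L, 8 da L.
Parse left to right (heavy = foot alone; LL = one foot; stranded L unfooted): go (ˈti:p) (ko.ˈdro) da (ˈtak) (gu.ˈda).
Foot heads: 2, 4, 6, 8.
Primary stress on the leftmost head = syllable 2.
Secondary stress on 4, 6, 8: go.ˈti:p.ko.ˌdro.da.ˌtak.gu.ˌda.

primary 2, secondary 4, 6, 8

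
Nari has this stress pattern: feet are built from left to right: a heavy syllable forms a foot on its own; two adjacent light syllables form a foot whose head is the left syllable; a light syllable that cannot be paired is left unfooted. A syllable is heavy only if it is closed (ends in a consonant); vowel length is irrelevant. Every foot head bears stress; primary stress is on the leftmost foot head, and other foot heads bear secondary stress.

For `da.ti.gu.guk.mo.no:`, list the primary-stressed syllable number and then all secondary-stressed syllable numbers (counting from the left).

Weights: 1 da L, 2 ti L, 3 gu L, 4 guk H, 5 mo L, 6 no: L.
Parse left to right (heavy = foot alone; LL = one foot; stranded L unfooted): (ˈda.ti) gu (ˈguk) (ˈmo.no:).
Foot heads: 1, 4, 5.
Primary stress on the leftmost head = syllable 1.
Secondary stress on 4, 5: ˈda.ti.gu.ˌguk.ˌmo.no:.

primary 1, secondary 4, 5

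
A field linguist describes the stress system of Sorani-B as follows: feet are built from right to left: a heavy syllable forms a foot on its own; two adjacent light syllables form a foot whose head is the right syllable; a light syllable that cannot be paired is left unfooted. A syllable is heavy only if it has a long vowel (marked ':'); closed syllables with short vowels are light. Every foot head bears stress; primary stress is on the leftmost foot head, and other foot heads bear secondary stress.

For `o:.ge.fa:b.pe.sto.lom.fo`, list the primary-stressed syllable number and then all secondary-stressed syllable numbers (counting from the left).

Weights: 1 o: H, 2 ge L, 3 fa:b H, 4 pe L, 5 sto L, 6 lom L, 7 fo L.
Parse right to left (heavy = foot alone; LL = one foot; stranded L unfooted): (ˈo:) ge (ˈfa:b) (pe.ˈsto) (lom.ˈfo).
Foot heads: 1, 3, 5, 7.
Primary stress on the leftmost head = syllable 1.
Secondary stress on 3, 5, 7: ˈo:.ge.ˌfa:b.pe.ˌsto.lom.ˌfo.

primary 1, secondary 3, 5, 7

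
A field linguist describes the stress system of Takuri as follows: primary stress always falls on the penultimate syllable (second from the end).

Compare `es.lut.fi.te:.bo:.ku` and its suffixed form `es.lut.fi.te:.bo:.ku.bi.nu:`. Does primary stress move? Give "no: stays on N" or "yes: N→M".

yes: 5→7

Base `es.lut.fi.te:.bo:.ku` (6 syllables):
  The word has 6 syllables; the penultimate syllable (second from the end) is syllable 5 (bo:).
  → primary stress on syllable 5.
Suffixed `es.lut.fi.te:.bo:.ku.bi.nu:` (8 syllables):
  The word has 8 syllables; the penultimate syllable (second from the end) is syllable 7 (bi).
  → primary stress on syllable 7.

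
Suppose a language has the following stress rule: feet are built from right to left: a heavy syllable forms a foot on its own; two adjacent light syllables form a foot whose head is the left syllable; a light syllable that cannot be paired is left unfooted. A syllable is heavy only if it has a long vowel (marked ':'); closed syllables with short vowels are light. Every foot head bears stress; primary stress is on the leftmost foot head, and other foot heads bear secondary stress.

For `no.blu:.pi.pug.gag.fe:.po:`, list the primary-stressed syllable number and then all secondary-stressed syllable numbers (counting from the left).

primary 2, secondary 4, 6, 7

Weights: 1 no L, 2 blu: H, 3 pi L, 4 pug L, 5 gag L, 6 fe: H, 7 po: H.
Parse right to left (heavy = foot alone; LL = one foot; stranded L unfooted): no (ˈblu:) pi (ˈpug.gag) (ˈfe:) (ˈpo:).
Foot heads: 2, 4, 6, 7.
Primary stress on the leftmost head = syllable 2.
Secondary stress on 4, 6, 7: no.ˈblu:.pi.ˌpug.gag.ˌfe:.ˌpo:.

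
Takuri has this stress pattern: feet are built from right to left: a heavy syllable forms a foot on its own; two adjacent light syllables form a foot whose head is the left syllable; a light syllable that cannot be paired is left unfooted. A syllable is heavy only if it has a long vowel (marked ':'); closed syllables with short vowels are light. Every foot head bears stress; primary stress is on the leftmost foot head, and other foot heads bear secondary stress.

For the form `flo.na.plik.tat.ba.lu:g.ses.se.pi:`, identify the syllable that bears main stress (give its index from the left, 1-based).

Weights: 1 flo L, 2 na L, 3 plik L, 4 tat L, 5 ba L, 6 lu:g H, 7 ses L, 8 se L, 9 pi: H.
Parse right to left (heavy = foot alone; LL = one foot; stranded L unfooted): flo (ˈna.plik) (ˈtat.ba) (ˈlu:g) (ˈses.se) (ˈpi:).
Foot heads: 2, 4, 6, 7, 9.
Primary stress on the leftmost head = syllable 2.
Primary stress: syllable 2 → flo.ˈna.plik.tat.ba.lu:g.ses.se.pi:.

2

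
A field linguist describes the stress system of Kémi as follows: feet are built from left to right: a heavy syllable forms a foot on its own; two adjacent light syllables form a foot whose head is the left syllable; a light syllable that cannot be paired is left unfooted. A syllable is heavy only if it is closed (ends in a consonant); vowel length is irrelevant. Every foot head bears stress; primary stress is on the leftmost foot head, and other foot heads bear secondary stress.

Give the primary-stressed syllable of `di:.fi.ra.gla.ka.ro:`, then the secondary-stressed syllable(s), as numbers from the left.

primary 1, secondary 3, 5

Weights: 1 di: L, 2 fi L, 3 ra L, 4 gla L, 5 ka L, 6 ro: L.
Parse left to right (heavy = foot alone; LL = one foot; stranded L unfooted): (ˈdi:.fi) (ˈra.gla) (ˈka.ro:).
Foot heads: 1, 3, 5.
Primary stress on the leftmost head = syllable 1.
Secondary stress on 3, 5: ˈdi:.fi.ˌra.gla.ˌka.ro:.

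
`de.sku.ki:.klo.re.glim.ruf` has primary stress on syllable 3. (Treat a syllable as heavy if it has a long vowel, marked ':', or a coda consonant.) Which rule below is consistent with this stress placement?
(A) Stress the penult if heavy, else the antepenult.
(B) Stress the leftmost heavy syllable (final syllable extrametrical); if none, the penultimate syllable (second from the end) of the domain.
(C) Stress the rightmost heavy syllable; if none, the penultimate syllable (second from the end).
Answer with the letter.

Rule A → syllable 6 (observed: 3).
Rule B → syllable 3 ✓.
Rule C → syllable 7 (observed: 3).

B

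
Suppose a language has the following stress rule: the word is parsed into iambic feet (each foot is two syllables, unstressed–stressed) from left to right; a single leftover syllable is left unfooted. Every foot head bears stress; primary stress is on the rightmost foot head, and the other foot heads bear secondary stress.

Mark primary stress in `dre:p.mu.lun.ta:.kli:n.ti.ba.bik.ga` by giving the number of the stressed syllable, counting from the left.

Parse left to right into iambic (σˈσ) feet: (dre:p.ˈmu) (lun.ˈta:) (kli:n.ˈti) (ba.ˈbik) ga. Syllable 9 is left unfooted.
Foot heads (stressed positions): 2, 4, 6, 8.
End Rule Rightmost: primary stress on the rightmost head = syllable 8.
Primary stress: syllable 8 → dre:p.mu.lun.ta:.kli:n.ti.ba.ˈbik.ga.

8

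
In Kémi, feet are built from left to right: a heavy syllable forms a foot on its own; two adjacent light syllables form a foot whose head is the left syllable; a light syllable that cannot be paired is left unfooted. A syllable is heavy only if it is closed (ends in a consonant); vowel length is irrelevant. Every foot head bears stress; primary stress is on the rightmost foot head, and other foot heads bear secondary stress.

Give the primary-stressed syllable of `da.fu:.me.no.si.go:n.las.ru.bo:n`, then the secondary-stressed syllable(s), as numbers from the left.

primary 9, secondary 1, 3, 6, 7

Weights: 1 da L, 2 fu: L, 3 me L, 4 no L, 5 si L, 6 go:n H, 7 las H, 8 ru L, 9 bo:n H.
Parse left to right (heavy = foot alone; LL = one foot; stranded L unfooted): (ˈda.fu:) (ˈme.no) si (ˈgo:n) (ˈlas) ru (ˈbo:n).
Foot heads: 1, 3, 6, 7, 9.
Primary stress on the rightmost head = syllable 9.
Secondary stress on 1, 3, 6, 7: ˌda.fu:.ˌme.no.si.ˌgo:n.ˌlas.ru.ˈbo:n.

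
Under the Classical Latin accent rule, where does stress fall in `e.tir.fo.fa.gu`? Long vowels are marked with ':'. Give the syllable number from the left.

Classical Latin: stress the penult if heavy (long vowel or closed), else the antepenult.
Weights: 3 fo L, 4 fa L, 5 gu L.
The penult (syllable 4, fa) is light, so stress falls on the antepenult (syllable 3, fo).
Stress on syllable 3: e.tir.ˈfo.fa.gu.

3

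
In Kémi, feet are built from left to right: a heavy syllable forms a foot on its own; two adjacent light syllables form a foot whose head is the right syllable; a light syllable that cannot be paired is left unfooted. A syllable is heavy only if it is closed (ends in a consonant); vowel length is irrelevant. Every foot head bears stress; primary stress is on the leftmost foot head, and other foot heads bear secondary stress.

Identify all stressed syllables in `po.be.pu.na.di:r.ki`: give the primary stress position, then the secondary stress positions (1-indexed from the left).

primary 2, secondary 4, 5

Weights: 1 po L, 2 be L, 3 pu L, 4 na L, 5 di:r H, 6 ki L.
Parse left to right (heavy = foot alone; LL = one foot; stranded L unfooted): (po.ˈbe) (pu.ˈna) (ˈdi:r) ki.
Foot heads: 2, 4, 5.
Primary stress on the leftmost head = syllable 2.
Secondary stress on 4, 5: po.ˈbe.pu.ˌna.ˌdi:r.ki.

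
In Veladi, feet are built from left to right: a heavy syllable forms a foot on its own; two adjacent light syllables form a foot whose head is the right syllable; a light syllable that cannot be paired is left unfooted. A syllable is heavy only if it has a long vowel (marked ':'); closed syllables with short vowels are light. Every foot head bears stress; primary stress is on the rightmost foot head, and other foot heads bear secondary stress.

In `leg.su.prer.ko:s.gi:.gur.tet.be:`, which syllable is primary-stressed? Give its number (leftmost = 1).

8

Weights: 1 leg L, 2 su L, 3 prer L, 4 ko:s H, 5 gi: H, 6 gur L, 7 tet L, 8 be: H.
Parse left to right (heavy = foot alone; LL = one foot; stranded L unfooted): (leg.ˈsu) prer (ˈko:s) (ˈgi:) (gur.ˈtet) (ˈbe:).
Foot heads: 2, 4, 5, 7, 8.
Primary stress on the rightmost head = syllable 8.
Primary stress: syllable 8 → leg.su.prer.ko:s.gi:.gur.tet.ˈbe:.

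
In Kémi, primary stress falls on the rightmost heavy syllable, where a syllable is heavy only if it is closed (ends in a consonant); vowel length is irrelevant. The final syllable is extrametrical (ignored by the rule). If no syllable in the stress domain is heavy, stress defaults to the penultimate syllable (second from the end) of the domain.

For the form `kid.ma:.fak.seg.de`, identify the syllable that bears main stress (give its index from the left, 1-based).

The final syllable (5, de) is extrametrical; the stress domain is syllables 1–4.
Weights: 1 kid H, 2 ma: L, 3 fak H, 4 seg H.
Heavy syllables in the domain: 1, 3, 4. The rightmost is syllable 4 (seg).
Primary stress: syllable 4 → kid.ma:.fak.ˈseg.de.

4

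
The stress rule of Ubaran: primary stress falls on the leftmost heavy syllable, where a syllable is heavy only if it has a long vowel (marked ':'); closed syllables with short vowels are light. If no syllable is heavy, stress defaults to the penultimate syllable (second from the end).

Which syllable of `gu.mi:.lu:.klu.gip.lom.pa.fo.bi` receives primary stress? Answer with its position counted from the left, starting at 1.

Weights: 1 gu L, 2 mi: H, 3 lu: H, 4 klu L, 5 gip L, 6 lom L, 7 pa L, 8 fo L, 9 bi L.
Heavy syllables in the domain: 2, 3. The leftmost is syllable 2 (mi:).
Primary stress: syllable 2 → gu.ˈmi:.lu:.klu.gip.lom.pa.fo.bi.

2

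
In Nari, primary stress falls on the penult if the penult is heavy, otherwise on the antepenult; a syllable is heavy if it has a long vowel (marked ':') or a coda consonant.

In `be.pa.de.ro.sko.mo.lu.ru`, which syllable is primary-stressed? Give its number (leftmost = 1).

Weights: 6 mo L, 7 lu L, 8 ru L.
The penult (syllable 7, lu) is light, so stress falls on the antepenult (syllable 6, mo).
Primary stress: syllable 6 → be.pa.de.ro.sko.ˈmo.lu.ru.

6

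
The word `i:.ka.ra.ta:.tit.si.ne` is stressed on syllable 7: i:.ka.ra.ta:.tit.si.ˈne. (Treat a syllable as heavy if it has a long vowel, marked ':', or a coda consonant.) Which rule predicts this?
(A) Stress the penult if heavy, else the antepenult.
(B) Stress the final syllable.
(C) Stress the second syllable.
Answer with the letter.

B

Rule A → syllable 5 (observed: 7).
Rule B → syllable 7 ✓.
Rule C → syllable 2 (observed: 7).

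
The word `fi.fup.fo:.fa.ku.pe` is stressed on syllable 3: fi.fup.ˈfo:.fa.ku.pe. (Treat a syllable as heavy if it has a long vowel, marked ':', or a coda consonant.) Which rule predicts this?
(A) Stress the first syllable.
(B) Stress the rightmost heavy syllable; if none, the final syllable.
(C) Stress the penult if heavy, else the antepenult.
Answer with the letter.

Rule A → syllable 1 (observed: 3).
Rule B → syllable 3 ✓.
Rule C → syllable 4 (observed: 3).

B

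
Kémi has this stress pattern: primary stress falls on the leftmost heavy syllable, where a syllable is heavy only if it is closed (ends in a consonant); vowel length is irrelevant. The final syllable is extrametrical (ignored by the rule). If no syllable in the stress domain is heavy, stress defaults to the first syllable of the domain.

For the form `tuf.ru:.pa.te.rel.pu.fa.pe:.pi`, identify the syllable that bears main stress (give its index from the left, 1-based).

The final syllable (9, pi) is extrametrical; the stress domain is syllables 1–8.
Weights: 1 tuf H, 2 ru: L, 3 pa L, 4 te L, 5 rel H, 6 pu L, 7 fa L, 8 pe: L.
Heavy syllables in the domain: 1, 5. The leftmost is syllable 1 (tuf).
Primary stress: syllable 1 → ˈtuf.ru:.pa.te.rel.pu.fa.pe:.pi.

1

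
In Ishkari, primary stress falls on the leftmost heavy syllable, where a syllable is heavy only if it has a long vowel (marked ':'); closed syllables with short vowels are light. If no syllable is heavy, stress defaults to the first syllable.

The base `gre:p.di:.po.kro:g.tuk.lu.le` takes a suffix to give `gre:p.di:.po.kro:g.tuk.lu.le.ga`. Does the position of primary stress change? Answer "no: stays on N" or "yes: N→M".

Base `gre:p.di:.po.kro:g.tuk.lu.le` (7 syllables):
  Weights: 1 gre:p H, 2 di: H, 3 po L, 4 kro:g H, 5 tuk L, 6 lu L, 7 le L.
  Heavy syllables in the domain: 1, 2, 4. The leftmost is syllable 1 (gre:p).
  → primary stress on syllable 1.
Suffixed `gre:p.di:.po.kro:g.tuk.lu.le.ga` (8 syllables):
  Weights: 1 gre:p H, 2 di: H, 3 po L, 4 kro:g H, 5 tuk L, 6 lu L, 7 le L, 8 ga L.
  Heavy syllables in the domain: 1, 2, 4. The leftmost is syllable 1 (gre:p).
  → primary stress on syllable 1.

no: stays on 1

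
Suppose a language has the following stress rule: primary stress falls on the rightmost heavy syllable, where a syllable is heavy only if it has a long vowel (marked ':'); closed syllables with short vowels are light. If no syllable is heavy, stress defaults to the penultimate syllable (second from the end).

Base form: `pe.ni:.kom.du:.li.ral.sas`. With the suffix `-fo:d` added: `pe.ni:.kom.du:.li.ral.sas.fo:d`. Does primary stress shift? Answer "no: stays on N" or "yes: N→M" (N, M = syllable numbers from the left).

Base `pe.ni:.kom.du:.li.ral.sas` (7 syllables):
  Weights: 1 pe L, 2 ni: H, 3 kom L, 4 du: H, 5 li L, 6 ral L, 7 sas L.
  Heavy syllables in the domain: 2, 4. The rightmost is syllable 4 (du:).
  → primary stress on syllable 4.
Suffixed `pe.ni:.kom.du:.li.ral.sas.fo:d` (8 syllables):
  Weights: 1 pe L, 2 ni: H, 3 kom L, 4 du: H, 5 li L, 6 ral L, 7 sas L, 8 fo:d H.
  Heavy syllables in the domain: 2, 4, 8. The rightmost is syllable 8 (fo:d).
  → primary stress on syllable 8.

yes: 4→8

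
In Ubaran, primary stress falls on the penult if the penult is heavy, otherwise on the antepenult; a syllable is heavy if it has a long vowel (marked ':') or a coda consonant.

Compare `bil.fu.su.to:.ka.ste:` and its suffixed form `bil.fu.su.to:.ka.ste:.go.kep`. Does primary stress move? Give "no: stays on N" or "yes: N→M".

yes: 4→6

Base `bil.fu.su.to:.ka.ste:` (6 syllables):
  Weights: 4 to: H, 5 ka L, 6 ste: H.
  The penult (syllable 5, ka) is light, so stress falls on the antepenult (syllable 4, to:).
  → primary stress on syllable 4.
Suffixed `bil.fu.su.to:.ka.ste:.go.kep` (8 syllables):
  Weights: 6 ste: H, 7 go L, 8 kep H.
  The penult (syllable 7, go) is light, so stress falls on the antepenult (syllable 6, ste:).
  → primary stress on syllable 6.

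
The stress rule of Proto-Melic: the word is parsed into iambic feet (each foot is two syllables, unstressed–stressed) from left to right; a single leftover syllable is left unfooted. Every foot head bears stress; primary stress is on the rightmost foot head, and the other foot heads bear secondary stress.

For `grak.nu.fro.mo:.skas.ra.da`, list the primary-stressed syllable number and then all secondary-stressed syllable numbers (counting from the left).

Parse left to right into iambic (σˈσ) feet: (grak.ˈnu) (fro.ˈmo:) (skas.ˈra) da. Syllable 7 is left unfooted.
Foot heads (stressed positions): 2, 4, 6.
End Rule Rightmost: primary stress on the rightmost head = syllable 6.
Secondary stress on 2, 4: grak.ˌnu.fro.ˌmo:.skas.ˈra.da.

primary 6, secondary 2, 4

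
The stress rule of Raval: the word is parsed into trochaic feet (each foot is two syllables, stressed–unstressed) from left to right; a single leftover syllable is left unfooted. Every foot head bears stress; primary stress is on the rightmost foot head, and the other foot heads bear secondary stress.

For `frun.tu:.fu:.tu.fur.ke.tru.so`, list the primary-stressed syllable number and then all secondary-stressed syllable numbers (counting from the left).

Parse left to right into trochaic (ˈσσ) feet: (ˈfrun.tu:) (ˈfu:.tu) (ˈfur.ke) (ˈtru.so).
Foot heads (stressed positions): 1, 3, 5, 7.
End Rule Rightmost: primary stress on the rightmost head = syllable 7.
Secondary stress on 1, 3, 5: ˌfrun.tu:.ˌfu:.tu.ˌfur.ke.ˈtru.so.

primary 7, secondary 1, 3, 5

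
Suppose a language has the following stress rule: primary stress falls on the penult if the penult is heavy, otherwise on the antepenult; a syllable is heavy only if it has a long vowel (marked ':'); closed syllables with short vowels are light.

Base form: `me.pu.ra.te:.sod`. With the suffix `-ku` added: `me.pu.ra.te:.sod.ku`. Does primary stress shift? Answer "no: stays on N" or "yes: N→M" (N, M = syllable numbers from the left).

Base `me.pu.ra.te:.sod` (5 syllables):
  Weights: 3 ra L, 4 te: H, 5 sod L.
  The penult (syllable 4, te:) is heavy, so it takes stress.
  → primary stress on syllable 4.
Suffixed `me.pu.ra.te:.sod.ku` (6 syllables):
  Weights: 4 te: H, 5 sod L, 6 ku L.
  The penult (syllable 5, sod) is light, so stress falls on the antepenult (syllable 4, te:).
  → primary stress on syllable 4.

no: stays on 4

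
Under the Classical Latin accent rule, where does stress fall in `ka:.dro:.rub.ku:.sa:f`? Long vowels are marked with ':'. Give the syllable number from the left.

Classical Latin: stress the penult if heavy (long vowel or closed), else the antepenult.
Weights: 3 rub H, 4 ku: H, 5 sa:f H.
The penult (syllable 4, ku:) is heavy, so it takes stress.
Stress on syllable 4: ka:.dro:.rub.ˈku:.sa:f.

4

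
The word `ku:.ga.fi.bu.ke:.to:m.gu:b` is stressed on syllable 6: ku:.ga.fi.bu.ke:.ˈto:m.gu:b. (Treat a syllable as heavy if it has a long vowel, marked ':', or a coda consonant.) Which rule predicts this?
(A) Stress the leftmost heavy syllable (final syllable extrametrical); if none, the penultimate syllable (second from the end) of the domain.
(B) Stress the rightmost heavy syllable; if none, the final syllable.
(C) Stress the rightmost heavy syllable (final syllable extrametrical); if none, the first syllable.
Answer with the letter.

Rule A → syllable 1 (observed: 6).
Rule B → syllable 7 (observed: 6).
Rule C → syllable 6 ✓.

C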